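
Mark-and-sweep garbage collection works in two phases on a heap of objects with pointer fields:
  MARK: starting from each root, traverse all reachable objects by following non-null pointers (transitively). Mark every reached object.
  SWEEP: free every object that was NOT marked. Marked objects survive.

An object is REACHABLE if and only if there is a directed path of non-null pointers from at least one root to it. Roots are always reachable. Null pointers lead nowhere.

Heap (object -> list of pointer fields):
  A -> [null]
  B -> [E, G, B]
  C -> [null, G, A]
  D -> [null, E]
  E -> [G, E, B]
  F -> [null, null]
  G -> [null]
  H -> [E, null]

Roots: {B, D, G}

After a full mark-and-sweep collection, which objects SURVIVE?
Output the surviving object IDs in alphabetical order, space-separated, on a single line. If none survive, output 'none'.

Answer: B D E G

Derivation:
Roots: B D G
Mark B: refs=E G B, marked=B
Mark D: refs=null E, marked=B D
Mark G: refs=null, marked=B D G
Mark E: refs=G E B, marked=B D E G
Unmarked (collected): A C F H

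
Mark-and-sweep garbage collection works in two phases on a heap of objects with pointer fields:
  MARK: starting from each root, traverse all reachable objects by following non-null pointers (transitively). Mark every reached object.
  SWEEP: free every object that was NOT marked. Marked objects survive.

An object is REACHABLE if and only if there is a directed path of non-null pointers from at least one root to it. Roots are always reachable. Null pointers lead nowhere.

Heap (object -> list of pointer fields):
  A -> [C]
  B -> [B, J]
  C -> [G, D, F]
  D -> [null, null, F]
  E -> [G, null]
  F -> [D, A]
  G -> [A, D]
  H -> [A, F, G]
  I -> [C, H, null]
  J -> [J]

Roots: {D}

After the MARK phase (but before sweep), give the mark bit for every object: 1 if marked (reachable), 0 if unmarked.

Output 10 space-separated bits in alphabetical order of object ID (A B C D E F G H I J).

Roots: D
Mark D: refs=null null F, marked=D
Mark F: refs=D A, marked=D F
Mark A: refs=C, marked=A D F
Mark C: refs=G D F, marked=A C D F
Mark G: refs=A D, marked=A C D F G
Unmarked (collected): B E H I J

Answer: 1 0 1 1 0 1 1 0 0 0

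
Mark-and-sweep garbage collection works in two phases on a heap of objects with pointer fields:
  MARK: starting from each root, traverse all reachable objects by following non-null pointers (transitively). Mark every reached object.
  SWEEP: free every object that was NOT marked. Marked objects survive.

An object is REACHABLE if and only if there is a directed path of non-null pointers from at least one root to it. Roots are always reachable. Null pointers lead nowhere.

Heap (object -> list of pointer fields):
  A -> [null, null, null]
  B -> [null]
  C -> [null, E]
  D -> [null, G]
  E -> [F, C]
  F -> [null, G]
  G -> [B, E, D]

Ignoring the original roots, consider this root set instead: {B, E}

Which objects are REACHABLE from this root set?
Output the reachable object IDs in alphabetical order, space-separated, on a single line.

Answer: B C D E F G

Derivation:
Roots: B E
Mark B: refs=null, marked=B
Mark E: refs=F C, marked=B E
Mark F: refs=null G, marked=B E F
Mark C: refs=null E, marked=B C E F
Mark G: refs=B E D, marked=B C E F G
Mark D: refs=null G, marked=B C D E F G
Unmarked (collected): A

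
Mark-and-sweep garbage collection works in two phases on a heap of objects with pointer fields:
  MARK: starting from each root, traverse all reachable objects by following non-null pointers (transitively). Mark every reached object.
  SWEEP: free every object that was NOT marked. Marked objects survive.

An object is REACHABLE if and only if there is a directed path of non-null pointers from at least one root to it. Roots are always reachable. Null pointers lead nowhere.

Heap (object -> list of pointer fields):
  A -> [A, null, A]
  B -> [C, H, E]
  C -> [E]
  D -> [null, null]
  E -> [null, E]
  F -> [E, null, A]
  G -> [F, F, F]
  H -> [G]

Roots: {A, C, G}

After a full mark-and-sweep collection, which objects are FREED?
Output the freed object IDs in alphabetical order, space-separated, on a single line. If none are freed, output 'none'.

Roots: A C G
Mark A: refs=A null A, marked=A
Mark C: refs=E, marked=A C
Mark G: refs=F F F, marked=A C G
Mark E: refs=null E, marked=A C E G
Mark F: refs=E null A, marked=A C E F G
Unmarked (collected): B D H

Answer: B D H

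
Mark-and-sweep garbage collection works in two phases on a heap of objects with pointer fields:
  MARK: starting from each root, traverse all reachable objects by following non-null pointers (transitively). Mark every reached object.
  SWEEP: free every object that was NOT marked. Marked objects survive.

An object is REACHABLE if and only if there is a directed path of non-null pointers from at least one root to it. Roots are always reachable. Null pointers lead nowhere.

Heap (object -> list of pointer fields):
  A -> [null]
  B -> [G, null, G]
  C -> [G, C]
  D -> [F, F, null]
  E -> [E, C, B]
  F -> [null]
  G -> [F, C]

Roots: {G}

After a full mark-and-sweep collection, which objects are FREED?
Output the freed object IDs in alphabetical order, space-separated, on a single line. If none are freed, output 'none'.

Roots: G
Mark G: refs=F C, marked=G
Mark F: refs=null, marked=F G
Mark C: refs=G C, marked=C F G
Unmarked (collected): A B D E

Answer: A B D E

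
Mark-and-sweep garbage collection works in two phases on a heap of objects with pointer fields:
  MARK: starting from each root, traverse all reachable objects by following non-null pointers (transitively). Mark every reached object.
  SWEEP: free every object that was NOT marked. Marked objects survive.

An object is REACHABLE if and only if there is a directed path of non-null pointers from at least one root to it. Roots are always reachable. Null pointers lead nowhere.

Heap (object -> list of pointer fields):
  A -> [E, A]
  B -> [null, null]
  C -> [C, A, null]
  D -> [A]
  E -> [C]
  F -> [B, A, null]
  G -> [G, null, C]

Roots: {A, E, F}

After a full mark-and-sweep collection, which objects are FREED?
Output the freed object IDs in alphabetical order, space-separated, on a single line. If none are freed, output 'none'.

Answer: D G

Derivation:
Roots: A E F
Mark A: refs=E A, marked=A
Mark E: refs=C, marked=A E
Mark F: refs=B A null, marked=A E F
Mark C: refs=C A null, marked=A C E F
Mark B: refs=null null, marked=A B C E F
Unmarked (collected): D G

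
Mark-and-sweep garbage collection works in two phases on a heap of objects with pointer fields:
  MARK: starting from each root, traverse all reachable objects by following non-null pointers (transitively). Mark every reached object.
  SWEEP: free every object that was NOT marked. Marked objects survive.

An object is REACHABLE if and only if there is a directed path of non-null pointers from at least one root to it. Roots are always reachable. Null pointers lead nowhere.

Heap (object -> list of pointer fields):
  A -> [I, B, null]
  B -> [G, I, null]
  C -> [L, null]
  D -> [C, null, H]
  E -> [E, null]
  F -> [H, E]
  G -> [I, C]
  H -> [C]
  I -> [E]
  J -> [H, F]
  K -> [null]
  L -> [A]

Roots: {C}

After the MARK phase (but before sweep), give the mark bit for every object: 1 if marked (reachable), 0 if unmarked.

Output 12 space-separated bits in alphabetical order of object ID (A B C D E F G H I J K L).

Roots: C
Mark C: refs=L null, marked=C
Mark L: refs=A, marked=C L
Mark A: refs=I B null, marked=A C L
Mark I: refs=E, marked=A C I L
Mark B: refs=G I null, marked=A B C I L
Mark E: refs=E null, marked=A B C E I L
Mark G: refs=I C, marked=A B C E G I L
Unmarked (collected): D F H J K

Answer: 1 1 1 0 1 0 1 0 1 0 0 1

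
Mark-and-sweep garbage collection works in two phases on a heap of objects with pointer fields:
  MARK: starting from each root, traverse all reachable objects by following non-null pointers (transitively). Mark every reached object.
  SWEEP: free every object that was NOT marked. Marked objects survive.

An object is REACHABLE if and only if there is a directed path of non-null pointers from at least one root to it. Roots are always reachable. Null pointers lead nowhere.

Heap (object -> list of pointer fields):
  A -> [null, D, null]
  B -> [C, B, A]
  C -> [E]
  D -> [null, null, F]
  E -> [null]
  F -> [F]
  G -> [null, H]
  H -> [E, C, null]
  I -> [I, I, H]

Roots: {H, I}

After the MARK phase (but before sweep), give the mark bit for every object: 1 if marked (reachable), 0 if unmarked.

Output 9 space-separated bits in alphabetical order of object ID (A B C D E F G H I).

Answer: 0 0 1 0 1 0 0 1 1

Derivation:
Roots: H I
Mark H: refs=E C null, marked=H
Mark I: refs=I I H, marked=H I
Mark E: refs=null, marked=E H I
Mark C: refs=E, marked=C E H I
Unmarked (collected): A B D F G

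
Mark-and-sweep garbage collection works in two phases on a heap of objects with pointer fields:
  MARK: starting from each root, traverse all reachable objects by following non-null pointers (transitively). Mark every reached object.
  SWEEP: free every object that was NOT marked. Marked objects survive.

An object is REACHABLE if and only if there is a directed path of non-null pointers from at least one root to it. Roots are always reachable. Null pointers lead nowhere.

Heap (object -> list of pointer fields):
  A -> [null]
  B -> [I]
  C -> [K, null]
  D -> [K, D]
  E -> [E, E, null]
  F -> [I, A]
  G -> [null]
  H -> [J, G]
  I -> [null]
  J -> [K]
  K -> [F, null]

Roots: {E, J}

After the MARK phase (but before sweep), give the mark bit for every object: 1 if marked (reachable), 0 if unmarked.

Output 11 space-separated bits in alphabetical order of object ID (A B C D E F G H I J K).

Answer: 1 0 0 0 1 1 0 0 1 1 1

Derivation:
Roots: E J
Mark E: refs=E E null, marked=E
Mark J: refs=K, marked=E J
Mark K: refs=F null, marked=E J K
Mark F: refs=I A, marked=E F J K
Mark I: refs=null, marked=E F I J K
Mark A: refs=null, marked=A E F I J K
Unmarked (collected): B C D G H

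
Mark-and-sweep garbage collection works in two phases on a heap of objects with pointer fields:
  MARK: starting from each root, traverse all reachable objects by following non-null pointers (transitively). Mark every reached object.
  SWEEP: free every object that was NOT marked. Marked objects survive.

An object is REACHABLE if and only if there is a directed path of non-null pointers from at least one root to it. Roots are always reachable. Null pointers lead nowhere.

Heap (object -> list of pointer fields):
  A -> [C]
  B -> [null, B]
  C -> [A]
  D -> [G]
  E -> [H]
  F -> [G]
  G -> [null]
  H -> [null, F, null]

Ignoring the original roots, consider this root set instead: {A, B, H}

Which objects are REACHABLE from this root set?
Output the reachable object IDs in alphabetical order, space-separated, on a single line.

Answer: A B C F G H

Derivation:
Roots: A B H
Mark A: refs=C, marked=A
Mark B: refs=null B, marked=A B
Mark H: refs=null F null, marked=A B H
Mark C: refs=A, marked=A B C H
Mark F: refs=G, marked=A B C F H
Mark G: refs=null, marked=A B C F G H
Unmarked (collected): D E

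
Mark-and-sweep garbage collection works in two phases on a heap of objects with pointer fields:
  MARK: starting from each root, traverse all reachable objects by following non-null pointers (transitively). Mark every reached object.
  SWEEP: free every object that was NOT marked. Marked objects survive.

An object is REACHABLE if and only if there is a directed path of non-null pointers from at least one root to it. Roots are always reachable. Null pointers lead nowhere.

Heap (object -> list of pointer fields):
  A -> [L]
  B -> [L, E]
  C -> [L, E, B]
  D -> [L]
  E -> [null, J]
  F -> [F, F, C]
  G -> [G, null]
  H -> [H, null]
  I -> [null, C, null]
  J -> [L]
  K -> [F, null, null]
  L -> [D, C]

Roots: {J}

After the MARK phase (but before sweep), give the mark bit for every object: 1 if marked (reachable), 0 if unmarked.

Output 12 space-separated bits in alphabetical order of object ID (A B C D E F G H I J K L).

Answer: 0 1 1 1 1 0 0 0 0 1 0 1

Derivation:
Roots: J
Mark J: refs=L, marked=J
Mark L: refs=D C, marked=J L
Mark D: refs=L, marked=D J L
Mark C: refs=L E B, marked=C D J L
Mark E: refs=null J, marked=C D E J L
Mark B: refs=L E, marked=B C D E J L
Unmarked (collected): A F G H I K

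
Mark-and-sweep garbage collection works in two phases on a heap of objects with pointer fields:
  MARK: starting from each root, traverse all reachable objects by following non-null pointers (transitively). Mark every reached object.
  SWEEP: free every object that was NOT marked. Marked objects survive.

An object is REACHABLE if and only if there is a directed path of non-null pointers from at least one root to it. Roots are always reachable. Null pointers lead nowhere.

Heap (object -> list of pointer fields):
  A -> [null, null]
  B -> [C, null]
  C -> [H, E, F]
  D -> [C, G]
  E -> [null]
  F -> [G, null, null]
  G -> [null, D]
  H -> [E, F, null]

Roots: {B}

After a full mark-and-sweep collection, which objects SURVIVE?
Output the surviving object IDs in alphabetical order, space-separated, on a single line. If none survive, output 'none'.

Roots: B
Mark B: refs=C null, marked=B
Mark C: refs=H E F, marked=B C
Mark H: refs=E F null, marked=B C H
Mark E: refs=null, marked=B C E H
Mark F: refs=G null null, marked=B C E F H
Mark G: refs=null D, marked=B C E F G H
Mark D: refs=C G, marked=B C D E F G H
Unmarked (collected): A

Answer: B C D E F G H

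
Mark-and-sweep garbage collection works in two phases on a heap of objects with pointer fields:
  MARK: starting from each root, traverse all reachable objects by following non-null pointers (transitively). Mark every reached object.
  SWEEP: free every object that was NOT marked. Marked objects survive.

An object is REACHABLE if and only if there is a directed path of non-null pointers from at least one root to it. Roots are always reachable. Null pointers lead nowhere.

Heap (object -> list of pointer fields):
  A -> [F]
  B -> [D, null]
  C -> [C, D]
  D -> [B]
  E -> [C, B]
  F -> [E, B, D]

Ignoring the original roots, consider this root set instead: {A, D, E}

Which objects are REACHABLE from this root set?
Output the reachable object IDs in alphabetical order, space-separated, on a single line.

Roots: A D E
Mark A: refs=F, marked=A
Mark D: refs=B, marked=A D
Mark E: refs=C B, marked=A D E
Mark F: refs=E B D, marked=A D E F
Mark B: refs=D null, marked=A B D E F
Mark C: refs=C D, marked=A B C D E F
Unmarked (collected): (none)

Answer: A B C D E F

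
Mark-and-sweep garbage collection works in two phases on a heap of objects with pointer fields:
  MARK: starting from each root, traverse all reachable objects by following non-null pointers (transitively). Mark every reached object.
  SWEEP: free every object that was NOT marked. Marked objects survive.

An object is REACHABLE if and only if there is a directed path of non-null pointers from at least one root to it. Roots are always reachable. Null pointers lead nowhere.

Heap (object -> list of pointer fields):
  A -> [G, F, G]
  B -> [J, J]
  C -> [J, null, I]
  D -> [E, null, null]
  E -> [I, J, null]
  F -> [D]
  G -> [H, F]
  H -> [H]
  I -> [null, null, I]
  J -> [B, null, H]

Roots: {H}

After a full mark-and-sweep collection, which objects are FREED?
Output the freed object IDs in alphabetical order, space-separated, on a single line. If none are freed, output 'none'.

Roots: H
Mark H: refs=H, marked=H
Unmarked (collected): A B C D E F G I J

Answer: A B C D E F G I J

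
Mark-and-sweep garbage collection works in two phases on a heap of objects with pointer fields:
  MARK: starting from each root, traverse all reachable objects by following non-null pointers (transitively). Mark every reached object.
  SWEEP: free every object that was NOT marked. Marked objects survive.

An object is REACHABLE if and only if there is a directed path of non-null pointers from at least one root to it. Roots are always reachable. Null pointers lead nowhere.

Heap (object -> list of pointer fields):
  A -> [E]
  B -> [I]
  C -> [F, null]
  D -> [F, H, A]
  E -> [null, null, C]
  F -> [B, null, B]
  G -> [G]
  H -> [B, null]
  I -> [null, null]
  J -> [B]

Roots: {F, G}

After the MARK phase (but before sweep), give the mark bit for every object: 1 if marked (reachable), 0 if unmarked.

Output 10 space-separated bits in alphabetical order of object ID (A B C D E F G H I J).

Roots: F G
Mark F: refs=B null B, marked=F
Mark G: refs=G, marked=F G
Mark B: refs=I, marked=B F G
Mark I: refs=null null, marked=B F G I
Unmarked (collected): A C D E H J

Answer: 0 1 0 0 0 1 1 0 1 0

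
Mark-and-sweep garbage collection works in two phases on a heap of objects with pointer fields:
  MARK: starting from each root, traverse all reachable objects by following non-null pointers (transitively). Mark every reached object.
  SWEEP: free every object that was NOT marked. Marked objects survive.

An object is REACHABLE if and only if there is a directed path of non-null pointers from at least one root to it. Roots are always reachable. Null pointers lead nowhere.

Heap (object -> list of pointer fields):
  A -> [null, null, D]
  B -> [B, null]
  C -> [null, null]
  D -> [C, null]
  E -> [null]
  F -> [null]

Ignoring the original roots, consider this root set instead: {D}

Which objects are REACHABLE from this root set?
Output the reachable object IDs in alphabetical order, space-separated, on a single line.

Roots: D
Mark D: refs=C null, marked=D
Mark C: refs=null null, marked=C D
Unmarked (collected): A B E F

Answer: C D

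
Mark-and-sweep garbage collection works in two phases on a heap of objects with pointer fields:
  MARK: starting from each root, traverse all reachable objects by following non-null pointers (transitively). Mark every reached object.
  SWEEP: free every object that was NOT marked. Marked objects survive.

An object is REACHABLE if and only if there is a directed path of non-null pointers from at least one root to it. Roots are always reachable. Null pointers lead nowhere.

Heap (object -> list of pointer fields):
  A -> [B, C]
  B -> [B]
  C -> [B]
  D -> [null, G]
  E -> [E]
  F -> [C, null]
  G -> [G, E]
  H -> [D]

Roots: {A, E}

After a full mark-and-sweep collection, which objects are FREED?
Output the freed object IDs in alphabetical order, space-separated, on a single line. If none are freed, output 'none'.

Answer: D F G H

Derivation:
Roots: A E
Mark A: refs=B C, marked=A
Mark E: refs=E, marked=A E
Mark B: refs=B, marked=A B E
Mark C: refs=B, marked=A B C E
Unmarked (collected): D F G H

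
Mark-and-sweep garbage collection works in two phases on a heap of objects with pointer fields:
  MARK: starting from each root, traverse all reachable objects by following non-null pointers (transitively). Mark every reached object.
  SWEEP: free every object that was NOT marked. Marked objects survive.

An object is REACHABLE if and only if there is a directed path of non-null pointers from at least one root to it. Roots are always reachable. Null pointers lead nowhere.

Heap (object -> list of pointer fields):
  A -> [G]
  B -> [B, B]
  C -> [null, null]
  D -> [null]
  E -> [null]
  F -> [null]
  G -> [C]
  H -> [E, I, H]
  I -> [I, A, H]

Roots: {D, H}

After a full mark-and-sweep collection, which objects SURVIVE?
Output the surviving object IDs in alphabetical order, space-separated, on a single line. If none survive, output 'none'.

Answer: A C D E G H I

Derivation:
Roots: D H
Mark D: refs=null, marked=D
Mark H: refs=E I H, marked=D H
Mark E: refs=null, marked=D E H
Mark I: refs=I A H, marked=D E H I
Mark A: refs=G, marked=A D E H I
Mark G: refs=C, marked=A D E G H I
Mark C: refs=null null, marked=A C D E G H I
Unmarked (collected): B F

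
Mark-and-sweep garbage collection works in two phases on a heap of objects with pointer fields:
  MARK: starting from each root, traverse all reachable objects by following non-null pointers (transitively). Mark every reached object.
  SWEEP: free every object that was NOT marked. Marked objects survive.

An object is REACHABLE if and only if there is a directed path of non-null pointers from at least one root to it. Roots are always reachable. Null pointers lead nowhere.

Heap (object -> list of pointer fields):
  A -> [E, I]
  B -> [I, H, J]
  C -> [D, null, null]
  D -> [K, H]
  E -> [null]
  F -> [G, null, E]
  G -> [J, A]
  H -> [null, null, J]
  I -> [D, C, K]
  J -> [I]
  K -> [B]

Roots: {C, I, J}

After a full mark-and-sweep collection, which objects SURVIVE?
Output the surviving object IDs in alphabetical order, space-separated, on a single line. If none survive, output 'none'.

Answer: B C D H I J K

Derivation:
Roots: C I J
Mark C: refs=D null null, marked=C
Mark I: refs=D C K, marked=C I
Mark J: refs=I, marked=C I J
Mark D: refs=K H, marked=C D I J
Mark K: refs=B, marked=C D I J K
Mark H: refs=null null J, marked=C D H I J K
Mark B: refs=I H J, marked=B C D H I J K
Unmarked (collected): A E F G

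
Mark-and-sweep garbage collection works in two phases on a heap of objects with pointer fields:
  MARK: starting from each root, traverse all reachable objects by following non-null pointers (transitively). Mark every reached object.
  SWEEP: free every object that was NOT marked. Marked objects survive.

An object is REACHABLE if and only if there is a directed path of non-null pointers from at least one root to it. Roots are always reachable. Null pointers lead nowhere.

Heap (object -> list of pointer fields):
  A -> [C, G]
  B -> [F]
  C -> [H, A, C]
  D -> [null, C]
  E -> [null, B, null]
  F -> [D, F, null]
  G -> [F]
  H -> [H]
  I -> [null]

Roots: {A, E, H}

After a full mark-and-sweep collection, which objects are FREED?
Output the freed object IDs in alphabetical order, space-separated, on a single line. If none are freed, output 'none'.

Roots: A E H
Mark A: refs=C G, marked=A
Mark E: refs=null B null, marked=A E
Mark H: refs=H, marked=A E H
Mark C: refs=H A C, marked=A C E H
Mark G: refs=F, marked=A C E G H
Mark B: refs=F, marked=A B C E G H
Mark F: refs=D F null, marked=A B C E F G H
Mark D: refs=null C, marked=A B C D E F G H
Unmarked (collected): I

Answer: I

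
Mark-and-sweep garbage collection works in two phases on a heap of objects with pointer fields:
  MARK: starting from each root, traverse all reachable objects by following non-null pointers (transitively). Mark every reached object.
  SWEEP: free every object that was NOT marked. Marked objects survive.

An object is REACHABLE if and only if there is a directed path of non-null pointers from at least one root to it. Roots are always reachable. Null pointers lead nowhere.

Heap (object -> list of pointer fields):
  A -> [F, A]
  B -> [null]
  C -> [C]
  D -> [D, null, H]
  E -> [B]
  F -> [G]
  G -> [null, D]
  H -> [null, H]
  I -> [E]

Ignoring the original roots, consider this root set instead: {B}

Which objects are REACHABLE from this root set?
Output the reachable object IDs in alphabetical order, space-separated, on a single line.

Answer: B

Derivation:
Roots: B
Mark B: refs=null, marked=B
Unmarked (collected): A C D E F G H I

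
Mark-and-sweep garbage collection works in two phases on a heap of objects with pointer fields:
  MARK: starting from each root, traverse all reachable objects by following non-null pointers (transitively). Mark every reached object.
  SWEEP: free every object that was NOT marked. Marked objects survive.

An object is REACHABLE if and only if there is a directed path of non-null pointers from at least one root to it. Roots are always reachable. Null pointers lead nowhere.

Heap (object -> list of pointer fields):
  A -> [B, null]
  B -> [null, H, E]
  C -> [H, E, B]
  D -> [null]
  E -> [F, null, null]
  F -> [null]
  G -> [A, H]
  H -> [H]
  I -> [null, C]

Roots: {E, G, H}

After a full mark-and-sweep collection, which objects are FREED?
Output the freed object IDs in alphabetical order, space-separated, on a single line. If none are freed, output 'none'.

Answer: C D I

Derivation:
Roots: E G H
Mark E: refs=F null null, marked=E
Mark G: refs=A H, marked=E G
Mark H: refs=H, marked=E G H
Mark F: refs=null, marked=E F G H
Mark A: refs=B null, marked=A E F G H
Mark B: refs=null H E, marked=A B E F G H
Unmarked (collected): C D I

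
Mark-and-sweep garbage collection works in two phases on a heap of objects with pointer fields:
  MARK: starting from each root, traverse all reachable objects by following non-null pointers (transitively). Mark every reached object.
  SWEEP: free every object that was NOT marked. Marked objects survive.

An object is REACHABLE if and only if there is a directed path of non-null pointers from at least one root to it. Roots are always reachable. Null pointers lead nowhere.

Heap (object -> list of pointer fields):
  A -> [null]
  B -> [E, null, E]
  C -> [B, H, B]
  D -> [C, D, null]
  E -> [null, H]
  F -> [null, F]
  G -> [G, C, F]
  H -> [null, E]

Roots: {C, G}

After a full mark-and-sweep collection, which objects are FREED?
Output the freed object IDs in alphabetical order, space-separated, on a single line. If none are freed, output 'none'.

Answer: A D

Derivation:
Roots: C G
Mark C: refs=B H B, marked=C
Mark G: refs=G C F, marked=C G
Mark B: refs=E null E, marked=B C G
Mark H: refs=null E, marked=B C G H
Mark F: refs=null F, marked=B C F G H
Mark E: refs=null H, marked=B C E F G H
Unmarked (collected): A D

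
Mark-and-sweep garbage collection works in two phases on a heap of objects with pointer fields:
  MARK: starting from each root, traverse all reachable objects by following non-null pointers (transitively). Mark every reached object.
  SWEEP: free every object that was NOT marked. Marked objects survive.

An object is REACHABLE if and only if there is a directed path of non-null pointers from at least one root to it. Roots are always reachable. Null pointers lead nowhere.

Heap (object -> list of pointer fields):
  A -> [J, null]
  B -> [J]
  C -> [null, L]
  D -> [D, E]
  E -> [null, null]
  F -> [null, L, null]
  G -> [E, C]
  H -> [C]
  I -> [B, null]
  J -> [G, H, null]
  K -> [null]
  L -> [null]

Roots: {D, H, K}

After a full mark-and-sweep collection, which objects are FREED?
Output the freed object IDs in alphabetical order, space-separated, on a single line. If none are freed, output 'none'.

Roots: D H K
Mark D: refs=D E, marked=D
Mark H: refs=C, marked=D H
Mark K: refs=null, marked=D H K
Mark E: refs=null null, marked=D E H K
Mark C: refs=null L, marked=C D E H K
Mark L: refs=null, marked=C D E H K L
Unmarked (collected): A B F G I J

Answer: A B F G I J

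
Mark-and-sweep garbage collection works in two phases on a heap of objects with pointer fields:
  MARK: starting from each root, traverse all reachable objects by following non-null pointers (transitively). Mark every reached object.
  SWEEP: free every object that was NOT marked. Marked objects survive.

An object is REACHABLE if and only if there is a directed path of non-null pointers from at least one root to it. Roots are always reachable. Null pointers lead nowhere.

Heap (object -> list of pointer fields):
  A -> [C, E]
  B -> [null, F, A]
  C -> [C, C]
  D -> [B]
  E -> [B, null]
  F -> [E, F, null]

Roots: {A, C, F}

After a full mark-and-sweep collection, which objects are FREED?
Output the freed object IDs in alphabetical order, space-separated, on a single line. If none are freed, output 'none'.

Roots: A C F
Mark A: refs=C E, marked=A
Mark C: refs=C C, marked=A C
Mark F: refs=E F null, marked=A C F
Mark E: refs=B null, marked=A C E F
Mark B: refs=null F A, marked=A B C E F
Unmarked (collected): D

Answer: D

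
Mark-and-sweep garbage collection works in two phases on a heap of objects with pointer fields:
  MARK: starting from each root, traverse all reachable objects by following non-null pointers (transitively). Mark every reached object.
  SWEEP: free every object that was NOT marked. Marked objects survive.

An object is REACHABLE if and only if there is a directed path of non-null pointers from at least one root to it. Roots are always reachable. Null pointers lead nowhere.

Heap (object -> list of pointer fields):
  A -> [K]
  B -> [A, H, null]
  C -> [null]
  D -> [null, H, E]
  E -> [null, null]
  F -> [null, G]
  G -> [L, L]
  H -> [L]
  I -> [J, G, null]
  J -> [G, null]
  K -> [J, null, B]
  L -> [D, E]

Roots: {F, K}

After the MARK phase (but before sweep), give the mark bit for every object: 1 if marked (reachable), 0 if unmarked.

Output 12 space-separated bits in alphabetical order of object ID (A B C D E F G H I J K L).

Roots: F K
Mark F: refs=null G, marked=F
Mark K: refs=J null B, marked=F K
Mark G: refs=L L, marked=F G K
Mark J: refs=G null, marked=F G J K
Mark B: refs=A H null, marked=B F G J K
Mark L: refs=D E, marked=B F G J K L
Mark A: refs=K, marked=A B F G J K L
Mark H: refs=L, marked=A B F G H J K L
Mark D: refs=null H E, marked=A B D F G H J K L
Mark E: refs=null null, marked=A B D E F G H J K L
Unmarked (collected): C I

Answer: 1 1 0 1 1 1 1 1 0 1 1 1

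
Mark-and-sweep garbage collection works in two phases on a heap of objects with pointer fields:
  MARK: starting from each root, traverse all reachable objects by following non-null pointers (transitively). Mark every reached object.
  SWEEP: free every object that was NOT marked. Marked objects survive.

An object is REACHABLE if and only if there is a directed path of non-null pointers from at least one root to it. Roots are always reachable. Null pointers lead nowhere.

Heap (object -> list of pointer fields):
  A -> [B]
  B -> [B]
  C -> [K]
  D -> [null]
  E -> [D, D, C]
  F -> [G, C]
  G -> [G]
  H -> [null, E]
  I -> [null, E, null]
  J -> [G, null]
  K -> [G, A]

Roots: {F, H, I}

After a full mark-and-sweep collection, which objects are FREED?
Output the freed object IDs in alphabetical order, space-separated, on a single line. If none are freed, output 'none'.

Answer: J

Derivation:
Roots: F H I
Mark F: refs=G C, marked=F
Mark H: refs=null E, marked=F H
Mark I: refs=null E null, marked=F H I
Mark G: refs=G, marked=F G H I
Mark C: refs=K, marked=C F G H I
Mark E: refs=D D C, marked=C E F G H I
Mark K: refs=G A, marked=C E F G H I K
Mark D: refs=null, marked=C D E F G H I K
Mark A: refs=B, marked=A C D E F G H I K
Mark B: refs=B, marked=A B C D E F G H I K
Unmarked (collected): J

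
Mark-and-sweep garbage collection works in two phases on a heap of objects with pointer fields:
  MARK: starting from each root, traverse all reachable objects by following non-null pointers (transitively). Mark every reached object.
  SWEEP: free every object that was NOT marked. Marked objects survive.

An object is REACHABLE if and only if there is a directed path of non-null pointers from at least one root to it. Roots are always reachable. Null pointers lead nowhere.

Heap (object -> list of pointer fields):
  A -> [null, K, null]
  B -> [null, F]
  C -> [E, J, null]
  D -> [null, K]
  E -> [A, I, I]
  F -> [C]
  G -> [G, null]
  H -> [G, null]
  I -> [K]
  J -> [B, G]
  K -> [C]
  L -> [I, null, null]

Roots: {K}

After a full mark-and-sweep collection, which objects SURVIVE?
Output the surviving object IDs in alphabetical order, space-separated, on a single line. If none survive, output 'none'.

Roots: K
Mark K: refs=C, marked=K
Mark C: refs=E J null, marked=C K
Mark E: refs=A I I, marked=C E K
Mark J: refs=B G, marked=C E J K
Mark A: refs=null K null, marked=A C E J K
Mark I: refs=K, marked=A C E I J K
Mark B: refs=null F, marked=A B C E I J K
Mark G: refs=G null, marked=A B C E G I J K
Mark F: refs=C, marked=A B C E F G I J K
Unmarked (collected): D H L

Answer: A B C E F G I J K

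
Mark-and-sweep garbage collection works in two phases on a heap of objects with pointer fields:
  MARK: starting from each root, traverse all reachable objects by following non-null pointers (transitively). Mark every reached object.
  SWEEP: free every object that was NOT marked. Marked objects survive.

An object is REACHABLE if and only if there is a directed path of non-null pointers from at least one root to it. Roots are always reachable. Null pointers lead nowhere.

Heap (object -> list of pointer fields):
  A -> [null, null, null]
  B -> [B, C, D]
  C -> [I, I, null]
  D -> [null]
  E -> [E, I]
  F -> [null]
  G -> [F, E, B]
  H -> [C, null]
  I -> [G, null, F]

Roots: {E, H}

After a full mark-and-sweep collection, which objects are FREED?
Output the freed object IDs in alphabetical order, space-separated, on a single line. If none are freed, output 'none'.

Roots: E H
Mark E: refs=E I, marked=E
Mark H: refs=C null, marked=E H
Mark I: refs=G null F, marked=E H I
Mark C: refs=I I null, marked=C E H I
Mark G: refs=F E B, marked=C E G H I
Mark F: refs=null, marked=C E F G H I
Mark B: refs=B C D, marked=B C E F G H I
Mark D: refs=null, marked=B C D E F G H I
Unmarked (collected): A

Answer: A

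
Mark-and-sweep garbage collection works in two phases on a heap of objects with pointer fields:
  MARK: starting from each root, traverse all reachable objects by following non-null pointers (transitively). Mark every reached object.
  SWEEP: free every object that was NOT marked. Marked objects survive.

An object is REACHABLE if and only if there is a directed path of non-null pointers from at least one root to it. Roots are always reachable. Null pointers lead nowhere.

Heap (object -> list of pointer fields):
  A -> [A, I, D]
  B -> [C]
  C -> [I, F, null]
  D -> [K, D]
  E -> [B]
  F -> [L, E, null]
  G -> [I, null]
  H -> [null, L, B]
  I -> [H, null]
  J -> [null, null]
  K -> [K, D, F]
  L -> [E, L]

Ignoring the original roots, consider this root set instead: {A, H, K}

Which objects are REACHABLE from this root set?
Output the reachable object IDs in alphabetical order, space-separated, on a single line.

Answer: A B C D E F H I K L

Derivation:
Roots: A H K
Mark A: refs=A I D, marked=A
Mark H: refs=null L B, marked=A H
Mark K: refs=K D F, marked=A H K
Mark I: refs=H null, marked=A H I K
Mark D: refs=K D, marked=A D H I K
Mark L: refs=E L, marked=A D H I K L
Mark B: refs=C, marked=A B D H I K L
Mark F: refs=L E null, marked=A B D F H I K L
Mark E: refs=B, marked=A B D E F H I K L
Mark C: refs=I F null, marked=A B C D E F H I K L
Unmarked (collected): G J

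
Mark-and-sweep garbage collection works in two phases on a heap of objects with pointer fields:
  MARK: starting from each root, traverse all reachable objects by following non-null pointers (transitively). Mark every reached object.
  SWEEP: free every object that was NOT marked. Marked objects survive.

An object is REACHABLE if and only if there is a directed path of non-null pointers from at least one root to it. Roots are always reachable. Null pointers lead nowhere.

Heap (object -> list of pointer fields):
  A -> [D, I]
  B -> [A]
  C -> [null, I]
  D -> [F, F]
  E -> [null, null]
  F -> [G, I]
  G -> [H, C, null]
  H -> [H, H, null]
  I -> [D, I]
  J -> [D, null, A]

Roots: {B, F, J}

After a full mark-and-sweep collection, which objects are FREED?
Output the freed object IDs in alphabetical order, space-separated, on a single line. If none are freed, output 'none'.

Answer: E

Derivation:
Roots: B F J
Mark B: refs=A, marked=B
Mark F: refs=G I, marked=B F
Mark J: refs=D null A, marked=B F J
Mark A: refs=D I, marked=A B F J
Mark G: refs=H C null, marked=A B F G J
Mark I: refs=D I, marked=A B F G I J
Mark D: refs=F F, marked=A B D F G I J
Mark H: refs=H H null, marked=A B D F G H I J
Mark C: refs=null I, marked=A B C D F G H I J
Unmarked (collected): E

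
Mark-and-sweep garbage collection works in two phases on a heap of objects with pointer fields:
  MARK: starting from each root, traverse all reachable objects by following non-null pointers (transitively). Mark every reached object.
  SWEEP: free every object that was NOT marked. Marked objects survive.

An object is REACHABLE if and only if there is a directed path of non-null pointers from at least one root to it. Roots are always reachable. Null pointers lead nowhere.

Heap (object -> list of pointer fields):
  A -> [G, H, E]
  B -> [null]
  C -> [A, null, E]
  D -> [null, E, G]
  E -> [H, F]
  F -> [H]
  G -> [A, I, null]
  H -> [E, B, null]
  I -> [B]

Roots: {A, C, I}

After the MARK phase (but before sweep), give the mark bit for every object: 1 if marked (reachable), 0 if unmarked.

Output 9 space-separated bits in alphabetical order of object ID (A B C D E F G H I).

Roots: A C I
Mark A: refs=G H E, marked=A
Mark C: refs=A null E, marked=A C
Mark I: refs=B, marked=A C I
Mark G: refs=A I null, marked=A C G I
Mark H: refs=E B null, marked=A C G H I
Mark E: refs=H F, marked=A C E G H I
Mark B: refs=null, marked=A B C E G H I
Mark F: refs=H, marked=A B C E F G H I
Unmarked (collected): D

Answer: 1 1 1 0 1 1 1 1 1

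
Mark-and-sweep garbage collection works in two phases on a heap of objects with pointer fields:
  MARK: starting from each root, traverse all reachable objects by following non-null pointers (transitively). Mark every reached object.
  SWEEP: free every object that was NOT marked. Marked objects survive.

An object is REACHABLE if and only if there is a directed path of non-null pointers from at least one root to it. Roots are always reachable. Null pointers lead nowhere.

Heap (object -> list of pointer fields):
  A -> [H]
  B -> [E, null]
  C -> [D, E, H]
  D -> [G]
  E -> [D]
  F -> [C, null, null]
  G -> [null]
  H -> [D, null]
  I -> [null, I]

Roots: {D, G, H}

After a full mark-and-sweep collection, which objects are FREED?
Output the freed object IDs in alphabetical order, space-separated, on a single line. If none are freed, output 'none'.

Roots: D G H
Mark D: refs=G, marked=D
Mark G: refs=null, marked=D G
Mark H: refs=D null, marked=D G H
Unmarked (collected): A B C E F I

Answer: A B C E F I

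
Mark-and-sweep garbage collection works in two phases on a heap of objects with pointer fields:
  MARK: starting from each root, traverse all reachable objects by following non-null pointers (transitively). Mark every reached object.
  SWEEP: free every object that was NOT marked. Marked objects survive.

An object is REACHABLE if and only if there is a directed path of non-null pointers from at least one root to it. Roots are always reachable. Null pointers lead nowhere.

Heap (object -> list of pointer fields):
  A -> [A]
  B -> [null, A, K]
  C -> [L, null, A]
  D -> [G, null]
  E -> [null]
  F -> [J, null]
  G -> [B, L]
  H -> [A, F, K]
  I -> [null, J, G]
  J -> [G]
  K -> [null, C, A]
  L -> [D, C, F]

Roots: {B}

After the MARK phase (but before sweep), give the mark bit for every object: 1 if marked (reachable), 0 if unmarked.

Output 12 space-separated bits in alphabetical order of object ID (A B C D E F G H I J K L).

Answer: 1 1 1 1 0 1 1 0 0 1 1 1

Derivation:
Roots: B
Mark B: refs=null A K, marked=B
Mark A: refs=A, marked=A B
Mark K: refs=null C A, marked=A B K
Mark C: refs=L null A, marked=A B C K
Mark L: refs=D C F, marked=A B C K L
Mark D: refs=G null, marked=A B C D K L
Mark F: refs=J null, marked=A B C D F K L
Mark G: refs=B L, marked=A B C D F G K L
Mark J: refs=G, marked=A B C D F G J K L
Unmarked (collected): E H I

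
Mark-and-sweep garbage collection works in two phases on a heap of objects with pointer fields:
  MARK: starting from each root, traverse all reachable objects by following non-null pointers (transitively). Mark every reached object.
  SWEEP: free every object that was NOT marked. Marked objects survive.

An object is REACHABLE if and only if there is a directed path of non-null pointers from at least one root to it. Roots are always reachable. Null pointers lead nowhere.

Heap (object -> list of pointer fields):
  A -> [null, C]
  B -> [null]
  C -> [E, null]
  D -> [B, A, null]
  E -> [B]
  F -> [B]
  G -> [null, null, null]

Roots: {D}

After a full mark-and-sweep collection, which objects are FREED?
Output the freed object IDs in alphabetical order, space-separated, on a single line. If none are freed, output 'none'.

Roots: D
Mark D: refs=B A null, marked=D
Mark B: refs=null, marked=B D
Mark A: refs=null C, marked=A B D
Mark C: refs=E null, marked=A B C D
Mark E: refs=B, marked=A B C D E
Unmarked (collected): F G

Answer: F G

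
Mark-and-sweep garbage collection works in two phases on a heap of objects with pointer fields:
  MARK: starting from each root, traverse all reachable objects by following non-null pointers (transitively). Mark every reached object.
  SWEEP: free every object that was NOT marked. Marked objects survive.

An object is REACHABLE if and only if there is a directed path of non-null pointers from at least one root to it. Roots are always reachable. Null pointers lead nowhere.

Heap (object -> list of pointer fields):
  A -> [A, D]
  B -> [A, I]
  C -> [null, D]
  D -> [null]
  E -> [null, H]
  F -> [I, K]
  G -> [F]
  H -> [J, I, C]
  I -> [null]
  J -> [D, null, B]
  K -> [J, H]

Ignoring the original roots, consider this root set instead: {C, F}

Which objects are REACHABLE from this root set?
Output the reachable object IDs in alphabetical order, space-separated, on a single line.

Roots: C F
Mark C: refs=null D, marked=C
Mark F: refs=I K, marked=C F
Mark D: refs=null, marked=C D F
Mark I: refs=null, marked=C D F I
Mark K: refs=J H, marked=C D F I K
Mark J: refs=D null B, marked=C D F I J K
Mark H: refs=J I C, marked=C D F H I J K
Mark B: refs=A I, marked=B C D F H I J K
Mark A: refs=A D, marked=A B C D F H I J K
Unmarked (collected): E G

Answer: A B C D F H I J K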